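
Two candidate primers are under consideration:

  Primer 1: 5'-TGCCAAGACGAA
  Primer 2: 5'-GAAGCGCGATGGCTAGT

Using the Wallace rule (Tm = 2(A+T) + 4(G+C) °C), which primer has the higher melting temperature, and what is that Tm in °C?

Primer 2, 54°C

Primer 1: A+T=6, G+C=6 → Tm = 2(6)+4(6) = 36°C
Primer 2: A+T=7, G+C=10 → Tm = 2(7)+4(10) = 54°C
36°C vs 54°C → primer 2 is higher.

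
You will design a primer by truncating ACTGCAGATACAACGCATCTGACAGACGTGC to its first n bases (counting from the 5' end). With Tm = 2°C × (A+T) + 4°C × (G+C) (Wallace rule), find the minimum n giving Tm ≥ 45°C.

n = 16

First 15 bases: ACTGCAGATACAACG → Tm = 44°C (< 45°C)
First 16 bases: ACTGCAGATACAACGC → Tm = 48°C (≥ 45°C)
Since every base adds ≥2°C, Tm only increases with n, so the threshold is first crossed at n = 16.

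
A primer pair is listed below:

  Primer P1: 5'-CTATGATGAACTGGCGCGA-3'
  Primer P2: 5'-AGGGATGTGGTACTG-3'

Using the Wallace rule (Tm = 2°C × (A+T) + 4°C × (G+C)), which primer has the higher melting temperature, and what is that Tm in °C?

Primer P1, 58°C

Primer P1: A+T=9, G+C=10 → Tm = 2(9)+4(10) = 58°C
Primer P2: A+T=7, G+C=8 → Tm = 2(7)+4(8) = 46°C
58°C vs 46°C → primer P1 is higher.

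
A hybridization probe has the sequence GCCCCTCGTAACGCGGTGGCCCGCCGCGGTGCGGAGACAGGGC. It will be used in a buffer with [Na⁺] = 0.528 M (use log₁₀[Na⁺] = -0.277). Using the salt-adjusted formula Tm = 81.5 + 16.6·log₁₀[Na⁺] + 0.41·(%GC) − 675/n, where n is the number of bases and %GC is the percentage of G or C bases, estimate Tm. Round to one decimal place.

Length n = 43. Scanning the sequence gives A=5, T=4, C=16, G=18.
G+C = 34, so %GC = 34/43 × 100 = 79.07%
Salt term: 16.6 × (-0.277) = -4.598
GC term: 0.41 × 79.07 = 32.419; length term: −675/43 = −15.698
Tm = 81.5 + (-4.598) + 32.419 − 15.698 = 93.623 → 93.6°C

93.6°C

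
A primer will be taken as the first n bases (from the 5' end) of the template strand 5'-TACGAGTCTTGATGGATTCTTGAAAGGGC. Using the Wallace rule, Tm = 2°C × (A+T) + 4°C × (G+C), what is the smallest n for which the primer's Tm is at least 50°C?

n = 18

First 17 bases: TACGAGTCTTGATGGAT → Tm = 48°C (< 50°C)
First 18 bases: TACGAGTCTTGATGGATT → Tm = 50°C (≥ 50°C)
Each additional base adds 2°C (A/T) or 4°C (G/C), so Tm is non-decreasing in n; n = 18 is the first length to reach 50°C.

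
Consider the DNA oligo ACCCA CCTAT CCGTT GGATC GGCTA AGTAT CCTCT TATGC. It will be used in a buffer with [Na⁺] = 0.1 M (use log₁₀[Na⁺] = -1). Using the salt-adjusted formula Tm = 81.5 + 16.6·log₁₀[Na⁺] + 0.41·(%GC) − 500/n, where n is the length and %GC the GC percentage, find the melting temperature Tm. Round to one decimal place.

72.9°C

Length n = 40. C=13, A=8, T=12, G=7
G+C = 20, so %GC = 20/40 × 100 = 50%
Salt term: 16.6 × (-1) = -16.6
GC term: 0.41 × 50 = 20.5; length term: −500/40 = −12.5
Tm = 81.5 + (-16.6) + 20.5 − 12.5 = 72.9 → 72.9°C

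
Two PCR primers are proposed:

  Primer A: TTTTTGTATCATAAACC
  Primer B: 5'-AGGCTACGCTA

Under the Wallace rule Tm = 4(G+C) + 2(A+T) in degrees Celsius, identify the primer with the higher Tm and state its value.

Primer A, 42°C

Primer A: A+T=13, G+C=4 → Tm = 2(13)+4(4) = 42°C
Primer B: A+T=5, G+C=6 → Tm = 2(5)+4(6) = 34°C
42°C vs 34°C → primer A is higher.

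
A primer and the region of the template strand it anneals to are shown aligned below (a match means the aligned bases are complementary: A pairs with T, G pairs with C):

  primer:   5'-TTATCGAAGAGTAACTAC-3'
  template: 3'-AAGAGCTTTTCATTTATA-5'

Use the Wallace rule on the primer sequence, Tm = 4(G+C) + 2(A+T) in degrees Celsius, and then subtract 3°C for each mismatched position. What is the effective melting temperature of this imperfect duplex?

36°C

Primer base counts: A=7, T=5, G=3, C=3 → A+T=12, G+C=6
Perfect-match Tm = 2(12) + 4(6) = 24 + 24 = 48°C
Mismatches (positions where the bases are not complementary): 4 (at positions 3, 9, 15, 18)
Effective Tm = 48 − 4×3 = 48 − 12 = 36°C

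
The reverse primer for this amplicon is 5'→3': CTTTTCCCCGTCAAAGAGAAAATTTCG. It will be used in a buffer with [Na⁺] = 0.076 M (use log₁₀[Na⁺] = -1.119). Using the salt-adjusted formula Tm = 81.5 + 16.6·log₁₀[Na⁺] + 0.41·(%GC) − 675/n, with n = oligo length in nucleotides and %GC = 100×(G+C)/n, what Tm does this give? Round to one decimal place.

Length n = 27. Base counts: T=8, C=7, A=8, G=4
G+C = 11, so %GC = 11/27 × 100 = 40.741%
Salt term: 16.6 × (-1.119) = -18.575
GC term: 0.41 × 40.741 = 16.704; length term: −675/27 = −25
Tm = 81.5 + (-18.575) + 16.704 − 25 = 54.629 → 54.6°C

54.6°C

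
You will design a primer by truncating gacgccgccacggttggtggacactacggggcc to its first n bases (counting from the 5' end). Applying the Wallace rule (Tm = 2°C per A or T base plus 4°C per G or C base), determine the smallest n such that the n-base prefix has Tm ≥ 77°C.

n = 23

First 22 bases: GACGCCGCCACGGTTGGTGGAC → Tm = 76°C (< 77°C)
First 23 bases: GACGCCGCCACGGTTGGTGGACA → Tm = 78°C (≥ 77°C)
Since every base adds ≥2°C, Tm only increases with n, so the threshold is first crossed at n = 23.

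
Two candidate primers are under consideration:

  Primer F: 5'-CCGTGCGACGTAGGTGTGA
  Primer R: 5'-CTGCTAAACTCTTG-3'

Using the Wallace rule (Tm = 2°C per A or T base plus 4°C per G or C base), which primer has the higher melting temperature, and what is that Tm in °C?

Primer F: A+T=7, G+C=12 → Tm = 2(7)+4(12) = 62°C
Primer R: A+T=8, G+C=6 → Tm = 2(8)+4(6) = 40°C
62°C vs 40°C → primer F is higher.

Primer F, 62°C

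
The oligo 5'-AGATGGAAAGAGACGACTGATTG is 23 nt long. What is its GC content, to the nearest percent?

43%

Scanning the sequence gives G=8, T=4, C=2, A=9.
G+C = 8 + 2 = 10 out of 23 bases
%GC = 10/23 × 100 = 43.48% ≈ 43%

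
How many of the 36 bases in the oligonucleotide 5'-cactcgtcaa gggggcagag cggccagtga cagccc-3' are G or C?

Counting bases: G=13, C=12, A=8, T=3
G+C = 13 + 12 = 25

25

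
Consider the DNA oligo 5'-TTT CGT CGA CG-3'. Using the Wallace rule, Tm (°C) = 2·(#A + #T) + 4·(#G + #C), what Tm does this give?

34°C

Scanning the sequence gives A=1, T=4, G=3, C=3.
A+T = 5, G+C = 6
Tm = 4·6 + 2·5 = 24 + 10 = 34°C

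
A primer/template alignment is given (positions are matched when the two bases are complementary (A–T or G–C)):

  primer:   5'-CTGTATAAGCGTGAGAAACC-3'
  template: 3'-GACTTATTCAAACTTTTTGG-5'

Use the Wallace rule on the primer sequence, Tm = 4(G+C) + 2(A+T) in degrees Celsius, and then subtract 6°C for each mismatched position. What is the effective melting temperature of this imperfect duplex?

34°C

Primer base counts: A=7, T=4, G=5, C=4 → A+T=11, G+C=9
Perfect-match Tm = 2(11) + 4(9) = 22 + 36 = 58°C
Mismatches (positions where the bases are not complementary): 4 (at positions 4, 10, 11, 15)
Effective Tm = 58 − 4×6 = 58 − 24 = 34°C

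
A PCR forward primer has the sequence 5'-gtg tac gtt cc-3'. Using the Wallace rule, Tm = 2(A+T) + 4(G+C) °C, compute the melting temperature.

34°C

A=1, G=3, T=4, C=3
AT pairs contribute 5, GC pairs contribute 6.
Tm = 2×5 + 4×6 = 34°C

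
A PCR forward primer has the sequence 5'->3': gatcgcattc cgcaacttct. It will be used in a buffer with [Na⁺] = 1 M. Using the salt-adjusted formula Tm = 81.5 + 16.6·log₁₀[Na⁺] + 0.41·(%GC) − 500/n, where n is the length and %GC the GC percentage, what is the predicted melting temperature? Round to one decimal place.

77.0°C

Length n = 20. Base counts: G=3, A=4, T=6, C=7
G+C = 10, so %GC = 10/20 × 100 = 50%
Salt term: 16.6 × (0) = 0
GC term: 0.41 × 50 = 20.5; length term: −500/20 = −25
Tm = 81.5 + (0) + 20.5 − 25 = 77 → 77.0°C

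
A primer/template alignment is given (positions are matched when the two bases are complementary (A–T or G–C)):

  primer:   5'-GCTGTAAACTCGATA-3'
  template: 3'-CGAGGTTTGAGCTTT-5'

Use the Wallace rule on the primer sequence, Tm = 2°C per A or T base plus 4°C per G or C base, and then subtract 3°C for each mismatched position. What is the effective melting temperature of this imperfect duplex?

Primer base counts: A=5, T=4, G=3, C=3 → A+T=9, G+C=6
Perfect-match Tm = 2(9) + 4(6) = 18 + 24 = 42°C
Mismatches (positions where the bases are not complementary): 3 (at positions 4, 5, 14)
Effective Tm = 42 − 3×3 = 42 − 9 = 33°C

33°C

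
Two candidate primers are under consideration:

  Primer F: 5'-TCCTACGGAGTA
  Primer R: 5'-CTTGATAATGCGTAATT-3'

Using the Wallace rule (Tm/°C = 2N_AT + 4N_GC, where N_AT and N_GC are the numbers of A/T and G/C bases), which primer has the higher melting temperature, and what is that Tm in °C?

Primer F: A+T=6, G+C=6 → Tm = 2(6)+4(6) = 36°C
Primer R: A+T=12, G+C=5 → Tm = 2(12)+4(5) = 44°C
36°C vs 44°C → primer R is higher.

Primer R, 44°C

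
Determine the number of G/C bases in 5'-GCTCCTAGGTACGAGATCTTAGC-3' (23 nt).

Counting bases: G=6, T=6, A=5, C=6
Total G or C: 6 + 6 = 12

12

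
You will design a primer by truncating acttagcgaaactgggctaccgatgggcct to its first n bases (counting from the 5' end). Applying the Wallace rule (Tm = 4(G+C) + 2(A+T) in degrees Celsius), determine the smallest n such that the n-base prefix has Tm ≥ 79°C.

First 25 bases: ACTTAGCGAAACTGGGCTACCGATG → Tm = 76°C (< 79°C)
First 26 bases: ACTTAGCGAAACTGGGCTACCGATGG → Tm = 80°C (≥ 79°C)
Each additional base adds 2°C (A/T) or 4°C (G/C), so Tm is non-decreasing in n; n = 26 is the first length to reach 79°C.

n = 26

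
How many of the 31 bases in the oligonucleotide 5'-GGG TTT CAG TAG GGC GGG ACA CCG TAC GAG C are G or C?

20

Base counts: C=7, A=6, T=5, G=13
G+C = 13 + 7 = 20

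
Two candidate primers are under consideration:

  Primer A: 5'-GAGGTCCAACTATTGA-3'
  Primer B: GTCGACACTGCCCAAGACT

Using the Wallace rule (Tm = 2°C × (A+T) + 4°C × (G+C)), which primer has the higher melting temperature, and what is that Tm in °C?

Primer A: A+T=9, G+C=7 → Tm = 2(9)+4(7) = 46°C
Primer B: A+T=8, G+C=11 → Tm = 2(8)+4(11) = 60°C
46°C vs 60°C → primer B is higher.

Primer B, 60°C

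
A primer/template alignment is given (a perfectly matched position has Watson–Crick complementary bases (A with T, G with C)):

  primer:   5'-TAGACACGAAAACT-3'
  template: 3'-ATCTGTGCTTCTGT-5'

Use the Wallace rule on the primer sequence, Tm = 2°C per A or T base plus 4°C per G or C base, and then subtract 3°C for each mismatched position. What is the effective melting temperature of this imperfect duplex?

Primer base counts: A=7, T=2, G=2, C=3 → A+T=9, G+C=5
Perfect-match Tm = 2(9) + 4(5) = 18 + 20 = 38°C
Mismatches (positions where the bases are not complementary): 2 (at positions 11, 14)
Effective Tm = 38 − 2×3 = 38 − 6 = 32°C

32°C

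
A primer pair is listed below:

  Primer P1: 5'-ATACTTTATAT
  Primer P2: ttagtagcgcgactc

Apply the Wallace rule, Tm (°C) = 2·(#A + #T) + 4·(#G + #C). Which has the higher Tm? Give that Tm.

Primer P2, 46°C

Primer P1: A+T=10, G+C=1 → Tm = 2(10)+4(1) = 24°C
Primer P2: A+T=7, G+C=8 → Tm = 2(7)+4(8) = 46°C
24°C vs 46°C → primer P2 is higher.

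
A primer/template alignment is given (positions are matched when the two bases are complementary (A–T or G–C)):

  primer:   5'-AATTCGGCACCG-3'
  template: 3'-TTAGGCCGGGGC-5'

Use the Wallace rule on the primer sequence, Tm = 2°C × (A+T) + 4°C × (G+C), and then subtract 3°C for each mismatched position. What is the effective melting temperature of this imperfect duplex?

Primer base counts: A=3, T=2, G=3, C=4 → A+T=5, G+C=7
Perfect-match Tm = 2(5) + 4(7) = 10 + 28 = 38°C
Mismatches (positions where the bases are not complementary): 2 (at positions 4, 9)
Effective Tm = 38 − 2×3 = 38 − 6 = 32°C

32°C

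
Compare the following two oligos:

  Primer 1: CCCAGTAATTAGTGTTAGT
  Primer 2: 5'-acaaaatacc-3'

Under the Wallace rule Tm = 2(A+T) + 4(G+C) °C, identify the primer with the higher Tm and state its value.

Primer 1, 52°C

Primer 1: A+T=12, G+C=7 → Tm = 2(12)+4(7) = 52°C
Primer 2: A+T=7, G+C=3 → Tm = 2(7)+4(3) = 26°C
52°C vs 26°C → primer 1 is higher.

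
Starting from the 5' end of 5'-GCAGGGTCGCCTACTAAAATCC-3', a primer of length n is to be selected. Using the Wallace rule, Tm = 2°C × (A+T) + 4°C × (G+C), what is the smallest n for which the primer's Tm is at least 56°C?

First 17 bases: GCAGGGTCGCCTACTAA → Tm = 54°C (< 56°C)
First 18 bases: GCAGGGTCGCCTACTAAA → Tm = 56°C (≥ 56°C)
Since every base adds ≥2°C, Tm only increases with n, so the threshold is first crossed at n = 18.

n = 18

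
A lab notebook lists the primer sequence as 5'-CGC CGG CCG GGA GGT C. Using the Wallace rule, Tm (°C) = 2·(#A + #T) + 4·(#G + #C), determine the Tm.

Base counts: A=1, T=1, C=6, G=8
AT pairs contribute 2, GC pairs contribute 14.
Tm = 4·14 + 2·2 = 56 + 4 = 60°C

60°C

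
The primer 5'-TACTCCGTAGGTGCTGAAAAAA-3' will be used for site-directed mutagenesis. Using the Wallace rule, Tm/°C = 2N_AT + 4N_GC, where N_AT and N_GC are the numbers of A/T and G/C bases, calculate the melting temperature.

C=4, A=8, G=5, T=5
So N_AT = 13 and N_GC = 9.
Tm = 2(13) + 4(9) = 26 + 36 = 62°C

62°C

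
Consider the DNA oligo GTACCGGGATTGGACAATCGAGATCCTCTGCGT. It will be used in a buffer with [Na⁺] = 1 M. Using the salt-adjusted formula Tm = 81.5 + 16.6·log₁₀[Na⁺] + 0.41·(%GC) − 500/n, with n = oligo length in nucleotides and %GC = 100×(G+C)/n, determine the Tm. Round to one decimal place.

88.7°C

Length n = 33. Scanning the sequence gives A=7, G=10, C=8, T=8.
G+C = 18, so %GC = 18/33 × 100 = 54.545%
Salt term: 16.6 × (0) = 0
GC term: 0.41 × 54.545 = 22.363; length term: −500/33 = −15.152
Tm = 81.5 + (0) + 22.363 − 15.152 = 88.711 → 88.7°C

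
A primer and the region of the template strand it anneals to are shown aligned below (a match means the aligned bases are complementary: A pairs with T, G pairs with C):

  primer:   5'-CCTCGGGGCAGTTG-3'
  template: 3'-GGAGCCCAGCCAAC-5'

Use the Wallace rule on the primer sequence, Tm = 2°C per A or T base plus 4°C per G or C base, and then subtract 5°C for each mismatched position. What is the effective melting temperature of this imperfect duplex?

38°C

Primer base counts: A=1, T=3, G=6, C=4 → A+T=4, G+C=10
Perfect-match Tm = 2(4) + 4(10) = 8 + 40 = 48°C
Mismatches (positions where the bases are not complementary): 2 (at positions 8, 10)
Effective Tm = 48 − 2×5 = 48 − 10 = 38°C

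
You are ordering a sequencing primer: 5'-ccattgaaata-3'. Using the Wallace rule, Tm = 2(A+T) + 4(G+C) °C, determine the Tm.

Base counts: C=2, G=1, A=5, T=3
A+T = 8, G+C = 3
Tm = 2(8) + 4(3) = 16 + 12 = 28°C

28°C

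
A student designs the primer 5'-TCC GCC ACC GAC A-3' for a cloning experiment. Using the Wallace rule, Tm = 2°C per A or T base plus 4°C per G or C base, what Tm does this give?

T=1, A=3, G=2, C=7
So N_AT = 4 and N_GC = 9.
Tm = 2×4 + 4×9 = 44°C

44°C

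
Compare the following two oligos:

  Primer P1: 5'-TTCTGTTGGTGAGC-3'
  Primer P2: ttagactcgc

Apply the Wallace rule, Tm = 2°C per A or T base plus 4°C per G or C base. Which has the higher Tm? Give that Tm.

Primer P1, 42°C

Primer P1: A+T=7, G+C=7 → Tm = 2(7)+4(7) = 42°C
Primer P2: A+T=5, G+C=5 → Tm = 2(5)+4(5) = 30°C
42°C vs 30°C → primer P1 is higher.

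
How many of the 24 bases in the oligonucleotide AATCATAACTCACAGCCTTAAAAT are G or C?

Base counts: T=6, C=6, A=11, G=1
Total G or C: 1 + 6 = 7

7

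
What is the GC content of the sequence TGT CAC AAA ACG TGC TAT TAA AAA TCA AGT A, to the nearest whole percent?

Base counts: A=14, G=4, T=8, C=5
G+C = 4 + 5 = 9 out of 31 bases
%GC = 9/31 × 100 = 29.03% ≈ 29%

29%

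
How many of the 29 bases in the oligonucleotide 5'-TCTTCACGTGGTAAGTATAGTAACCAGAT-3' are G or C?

Scanning the sequence gives A=9, G=6, C=5, T=9.
Total G or C: 6 + 5 = 11

11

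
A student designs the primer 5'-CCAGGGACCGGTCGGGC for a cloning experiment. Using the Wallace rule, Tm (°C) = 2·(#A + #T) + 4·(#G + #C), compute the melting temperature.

62°C

Base counts: A=2, T=1, C=6, G=8
AT pairs contribute 3, GC pairs contribute 14.
Tm = 2×3 + 4×14 = 62°C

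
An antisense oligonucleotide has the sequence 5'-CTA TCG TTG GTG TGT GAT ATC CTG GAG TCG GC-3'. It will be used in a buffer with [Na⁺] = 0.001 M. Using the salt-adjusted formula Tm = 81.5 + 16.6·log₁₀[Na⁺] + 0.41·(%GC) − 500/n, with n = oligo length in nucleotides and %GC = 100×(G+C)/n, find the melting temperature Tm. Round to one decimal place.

37.9°C

Length n = 32. Counting bases: A=4, G=11, C=6, T=11
G+C = 17, so %GC = 17/32 × 100 = 53.125%
Salt term: 16.6 × (-3) = -49.8
GC term: 0.41 × 53.125 = 21.781; length term: −500/32 = −15.625
Tm = 81.5 + (-49.8) + 21.781 − 15.625 = 37.856 → 37.9°C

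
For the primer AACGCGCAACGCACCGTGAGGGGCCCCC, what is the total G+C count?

Counting bases: C=12, G=9, T=1, A=6
Total G or C: 9 + 12 = 21

21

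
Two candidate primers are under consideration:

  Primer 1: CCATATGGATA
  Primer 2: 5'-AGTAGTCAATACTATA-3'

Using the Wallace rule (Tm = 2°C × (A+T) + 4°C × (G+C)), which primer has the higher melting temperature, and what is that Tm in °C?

Primer 2, 40°C

Primer 1: A+T=7, G+C=4 → Tm = 2(7)+4(4) = 30°C
Primer 2: A+T=12, G+C=4 → Tm = 2(12)+4(4) = 40°C
30°C vs 40°C → primer 2 is higher.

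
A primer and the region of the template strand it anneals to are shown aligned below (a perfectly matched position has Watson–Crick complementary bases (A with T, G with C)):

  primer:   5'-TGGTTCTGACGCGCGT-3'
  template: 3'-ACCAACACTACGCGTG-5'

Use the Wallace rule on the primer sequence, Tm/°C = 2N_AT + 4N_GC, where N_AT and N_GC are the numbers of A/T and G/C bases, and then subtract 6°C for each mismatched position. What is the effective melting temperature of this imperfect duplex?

28°C

Primer base counts: A=1, T=5, G=6, C=4 → A+T=6, G+C=10
Perfect-match Tm = 2(6) + 4(10) = 12 + 40 = 52°C
Mismatches (positions where the bases are not complementary): 4 (at positions 6, 10, 15, 16)
Effective Tm = 52 − 4×6 = 52 − 24 = 28°C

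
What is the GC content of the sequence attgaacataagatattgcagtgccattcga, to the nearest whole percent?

35%

Counting bases: T=9, A=11, C=5, G=6
G+C = 6 + 5 = 11 out of 31 bases
%GC = 11/31 × 100 = 35.48% ≈ 35%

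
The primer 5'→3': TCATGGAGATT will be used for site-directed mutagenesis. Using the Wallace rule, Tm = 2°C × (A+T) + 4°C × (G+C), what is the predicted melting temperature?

Base counts: G=3, A=3, C=1, T=4
A+T = 7, G+C = 4
Tm = 4·4 + 2·7 = 16 + 14 = 30°C

30°C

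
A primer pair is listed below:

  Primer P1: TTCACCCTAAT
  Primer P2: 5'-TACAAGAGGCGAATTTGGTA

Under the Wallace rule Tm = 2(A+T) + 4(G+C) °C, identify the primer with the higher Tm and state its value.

Primer P2, 56°C

Primer P1: A+T=7, G+C=4 → Tm = 2(7)+4(4) = 30°C
Primer P2: A+T=12, G+C=8 → Tm = 2(12)+4(8) = 56°C
30°C vs 56°C → primer P2 is higher.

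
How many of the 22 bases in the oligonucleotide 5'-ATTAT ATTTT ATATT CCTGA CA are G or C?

4

G=1, A=7, T=11, C=3
Total G or C: 1 + 3 = 4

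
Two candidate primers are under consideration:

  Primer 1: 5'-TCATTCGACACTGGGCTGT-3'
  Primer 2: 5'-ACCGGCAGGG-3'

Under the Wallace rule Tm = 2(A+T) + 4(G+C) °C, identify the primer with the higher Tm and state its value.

Primer 1, 58°C

Primer 1: A+T=9, G+C=10 → Tm = 2(9)+4(10) = 58°C
Primer 2: A+T=2, G+C=8 → Tm = 2(2)+4(8) = 36°C
58°C vs 36°C → primer 1 is higher.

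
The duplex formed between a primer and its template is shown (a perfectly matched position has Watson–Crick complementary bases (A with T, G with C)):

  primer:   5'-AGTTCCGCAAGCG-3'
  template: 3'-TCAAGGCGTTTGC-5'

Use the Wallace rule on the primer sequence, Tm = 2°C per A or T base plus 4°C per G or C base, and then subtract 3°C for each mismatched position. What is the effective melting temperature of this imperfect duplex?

Primer base counts: A=3, T=2, G=4, C=4 → A+T=5, G+C=8
Perfect-match Tm = 2(5) + 4(8) = 10 + 32 = 42°C
Mismatches (positions where the bases are not complementary): 1 (at position 11)
Effective Tm = 42 − 1×3 = 42 − 3 = 39°C

39°C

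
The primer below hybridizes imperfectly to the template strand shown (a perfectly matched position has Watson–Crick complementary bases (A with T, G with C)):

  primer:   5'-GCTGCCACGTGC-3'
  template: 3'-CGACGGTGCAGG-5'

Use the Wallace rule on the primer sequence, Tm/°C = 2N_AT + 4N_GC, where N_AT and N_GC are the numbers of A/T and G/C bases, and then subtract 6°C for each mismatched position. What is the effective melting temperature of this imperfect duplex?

36°C

Primer base counts: A=1, T=2, G=4, C=5 → A+T=3, G+C=9
Perfect-match Tm = 2(3) + 4(9) = 6 + 36 = 42°C
Mismatches (positions where the bases are not complementary): 1 (at position 11)
Effective Tm = 42 − 1×6 = 42 − 6 = 36°C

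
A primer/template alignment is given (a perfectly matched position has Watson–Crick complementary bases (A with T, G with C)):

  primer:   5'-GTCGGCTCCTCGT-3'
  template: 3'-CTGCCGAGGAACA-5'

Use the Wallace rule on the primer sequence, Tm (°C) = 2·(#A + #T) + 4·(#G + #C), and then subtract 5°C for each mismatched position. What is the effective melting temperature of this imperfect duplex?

34°C

Primer base counts: A=0, T=4, G=4, C=5 → A+T=4, G+C=9
Perfect-match Tm = 2(4) + 4(9) = 8 + 36 = 44°C
Mismatches (positions where the bases are not complementary): 2 (at positions 2, 11)
Effective Tm = 44 − 2×5 = 44 − 10 = 34°C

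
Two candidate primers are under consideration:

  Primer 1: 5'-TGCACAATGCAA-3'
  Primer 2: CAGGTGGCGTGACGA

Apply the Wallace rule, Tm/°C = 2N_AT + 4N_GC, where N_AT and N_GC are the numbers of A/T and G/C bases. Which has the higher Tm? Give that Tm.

Primer 1: A+T=7, G+C=5 → Tm = 2(7)+4(5) = 34°C
Primer 2: A+T=5, G+C=10 → Tm = 2(5)+4(10) = 50°C
34°C vs 50°C → primer 2 is higher.

Primer 2, 50°C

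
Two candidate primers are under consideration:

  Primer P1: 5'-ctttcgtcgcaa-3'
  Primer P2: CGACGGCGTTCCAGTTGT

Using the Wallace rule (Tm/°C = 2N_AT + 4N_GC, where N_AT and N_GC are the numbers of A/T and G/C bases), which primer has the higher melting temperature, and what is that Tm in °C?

Primer P1: A+T=6, G+C=6 → Tm = 2(6)+4(6) = 36°C
Primer P2: A+T=7, G+C=11 → Tm = 2(7)+4(11) = 58°C
36°C vs 58°C → primer P2 is higher.

Primer P2, 58°C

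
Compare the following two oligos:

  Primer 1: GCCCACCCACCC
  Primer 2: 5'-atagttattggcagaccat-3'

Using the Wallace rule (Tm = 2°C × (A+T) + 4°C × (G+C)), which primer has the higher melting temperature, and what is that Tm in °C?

Primer 1: A+T=2, G+C=10 → Tm = 2(2)+4(10) = 44°C
Primer 2: A+T=12, G+C=7 → Tm = 2(12)+4(7) = 52°C
44°C vs 52°C → primer 2 is higher.

Primer 2, 52°C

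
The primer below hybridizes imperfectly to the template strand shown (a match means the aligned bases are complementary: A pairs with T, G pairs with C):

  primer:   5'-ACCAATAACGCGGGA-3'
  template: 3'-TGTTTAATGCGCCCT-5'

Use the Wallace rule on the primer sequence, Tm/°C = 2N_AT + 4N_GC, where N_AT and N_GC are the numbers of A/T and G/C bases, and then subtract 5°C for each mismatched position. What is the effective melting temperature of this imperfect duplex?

Primer base counts: A=6, T=1, G=4, C=4 → A+T=7, G+C=8
Perfect-match Tm = 2(7) + 4(8) = 14 + 32 = 46°C
Mismatches (positions where the bases are not complementary): 2 (at positions 3, 7)
Effective Tm = 46 − 2×5 = 46 − 10 = 36°C

36°C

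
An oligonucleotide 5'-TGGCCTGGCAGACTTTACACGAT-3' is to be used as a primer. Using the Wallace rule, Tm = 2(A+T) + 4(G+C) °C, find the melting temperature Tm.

Counting bases: T=6, A=5, C=6, G=6
A+T = 11, G+C = 12
Tm = 2(11) + 4(12) = 22 + 48 = 70°C

70°C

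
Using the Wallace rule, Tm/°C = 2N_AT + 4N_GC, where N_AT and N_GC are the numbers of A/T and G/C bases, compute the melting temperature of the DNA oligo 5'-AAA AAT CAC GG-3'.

A=6, C=2, G=2, T=1
A+T = 7, G+C = 4
Tm = 2(7) + 4(4) = 14 + 16 = 30°C

30°C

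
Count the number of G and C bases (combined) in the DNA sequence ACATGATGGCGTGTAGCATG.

Scanning the sequence gives T=5, C=3, G=7, A=5.
G+C = 7 + 3 = 10

10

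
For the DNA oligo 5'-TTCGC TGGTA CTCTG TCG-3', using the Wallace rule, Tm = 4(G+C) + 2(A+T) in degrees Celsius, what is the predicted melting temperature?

Scanning the sequence gives T=7, C=5, A=1, G=5.
So N_AT = 8 and N_GC = 10.
Tm = 2(8) + 4(10) = 16 + 40 = 56°C

56°C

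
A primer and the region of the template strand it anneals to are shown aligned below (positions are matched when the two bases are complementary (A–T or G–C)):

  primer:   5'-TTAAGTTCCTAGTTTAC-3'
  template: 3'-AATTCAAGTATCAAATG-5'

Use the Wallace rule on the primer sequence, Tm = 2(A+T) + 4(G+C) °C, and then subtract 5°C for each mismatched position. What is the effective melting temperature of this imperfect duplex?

Primer base counts: A=4, T=8, G=2, C=3 → A+T=12, G+C=5
Perfect-match Tm = 2(12) + 4(5) = 24 + 20 = 44°C
Mismatches (positions where the bases are not complementary): 1 (at position 9)
Effective Tm = 44 − 1×5 = 44 − 5 = 39°C

39°C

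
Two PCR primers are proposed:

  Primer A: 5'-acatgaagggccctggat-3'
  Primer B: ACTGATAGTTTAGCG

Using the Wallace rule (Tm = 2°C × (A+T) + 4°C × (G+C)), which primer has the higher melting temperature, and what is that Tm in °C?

Primer A, 56°C

Primer A: A+T=8, G+C=10 → Tm = 2(8)+4(10) = 56°C
Primer B: A+T=9, G+C=6 → Tm = 2(9)+4(6) = 42°C
56°C vs 42°C → primer A is higher.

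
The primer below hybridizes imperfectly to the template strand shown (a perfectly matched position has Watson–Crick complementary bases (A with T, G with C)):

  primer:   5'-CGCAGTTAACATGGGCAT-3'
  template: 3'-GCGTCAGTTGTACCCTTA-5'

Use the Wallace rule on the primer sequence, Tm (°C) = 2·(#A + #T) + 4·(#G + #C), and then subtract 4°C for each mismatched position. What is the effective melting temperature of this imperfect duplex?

Primer base counts: A=5, T=4, G=5, C=4 → A+T=9, G+C=9
Perfect-match Tm = 2(9) + 4(9) = 18 + 36 = 54°C
Mismatches (positions where the bases are not complementary): 2 (at positions 7, 16)
Effective Tm = 54 − 2×4 = 54 − 8 = 46°C

46°C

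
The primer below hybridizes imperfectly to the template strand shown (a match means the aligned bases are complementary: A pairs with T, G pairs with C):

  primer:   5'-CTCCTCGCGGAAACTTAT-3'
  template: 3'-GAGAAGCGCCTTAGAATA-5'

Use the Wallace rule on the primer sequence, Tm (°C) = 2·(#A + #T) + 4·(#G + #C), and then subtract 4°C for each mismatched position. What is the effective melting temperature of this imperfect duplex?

Primer base counts: A=4, T=5, G=3, C=6 → A+T=9, G+C=9
Perfect-match Tm = 2(9) + 4(9) = 18 + 36 = 54°C
Mismatches (positions where the bases are not complementary): 2 (at positions 4, 13)
Effective Tm = 54 − 2×4 = 54 − 8 = 46°C

46°C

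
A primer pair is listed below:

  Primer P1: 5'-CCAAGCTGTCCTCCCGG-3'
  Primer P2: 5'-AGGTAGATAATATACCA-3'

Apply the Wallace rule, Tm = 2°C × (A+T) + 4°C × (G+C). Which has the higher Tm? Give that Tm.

Primer P1, 58°C

Primer P1: A+T=5, G+C=12 → Tm = 2(5)+4(12) = 58°C
Primer P2: A+T=12, G+C=5 → Tm = 2(12)+4(5) = 44°C
58°C vs 44°C → primer P1 is higher.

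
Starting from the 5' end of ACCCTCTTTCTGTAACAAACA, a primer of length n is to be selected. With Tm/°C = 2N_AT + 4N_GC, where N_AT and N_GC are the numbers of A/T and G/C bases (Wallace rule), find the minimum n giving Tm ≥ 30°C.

n = 10

First 9 bases: ACCCTCTTT → Tm = 26°C (< 30°C)
First 10 bases: ACCCTCTTTC → Tm = 30°C (≥ 30°C)
Since every base adds ≥2°C, Tm only increases with n, so the threshold is first crossed at n = 10.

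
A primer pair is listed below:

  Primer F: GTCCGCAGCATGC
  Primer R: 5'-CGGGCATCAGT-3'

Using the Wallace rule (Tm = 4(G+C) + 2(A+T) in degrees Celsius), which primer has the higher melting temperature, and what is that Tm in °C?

Primer F: A+T=4, G+C=9 → Tm = 2(4)+4(9) = 44°C
Primer R: A+T=4, G+C=7 → Tm = 2(4)+4(7) = 36°C
44°C vs 36°C → primer F is higher.

Primer F, 44°C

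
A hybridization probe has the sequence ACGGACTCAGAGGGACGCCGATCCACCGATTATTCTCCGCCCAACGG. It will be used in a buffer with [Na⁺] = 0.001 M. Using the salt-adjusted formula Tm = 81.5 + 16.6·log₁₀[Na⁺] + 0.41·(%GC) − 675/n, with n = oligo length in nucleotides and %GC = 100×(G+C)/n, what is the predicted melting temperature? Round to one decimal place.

Length n = 47. A=11, T=7, C=17, G=12
G+C = 29, so %GC = 29/47 × 100 = 61.702%
Salt term: 16.6 × (-3) = -49.8
GC term: 0.41 × 61.702 = 25.298; length term: −675/47 = −14.362
Tm = 81.5 + (-49.8) + 25.298 − 14.362 = 42.636 → 42.6°C

42.6°C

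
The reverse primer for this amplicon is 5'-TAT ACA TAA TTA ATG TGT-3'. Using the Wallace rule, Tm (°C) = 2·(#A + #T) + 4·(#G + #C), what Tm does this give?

Base counts: G=2, T=8, C=1, A=7
A+T = 15, G+C = 3
Tm = 2(15) + 4(3) = 30 + 12 = 42°C

42°C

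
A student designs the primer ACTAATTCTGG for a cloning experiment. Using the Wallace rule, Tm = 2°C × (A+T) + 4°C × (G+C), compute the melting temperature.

Scanning the sequence gives A=3, C=2, G=2, T=4.
AT pairs contribute 7, GC pairs contribute 4.
Tm = 2×7 + 4×4 = 30°C

30°C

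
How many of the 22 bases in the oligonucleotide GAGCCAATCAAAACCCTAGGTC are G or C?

Counting bases: C=7, T=3, G=4, A=8
G+C = 4 + 7 = 11

11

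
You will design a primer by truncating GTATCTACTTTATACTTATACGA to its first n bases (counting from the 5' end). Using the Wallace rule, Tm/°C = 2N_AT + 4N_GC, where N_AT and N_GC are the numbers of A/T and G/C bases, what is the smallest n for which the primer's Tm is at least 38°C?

n = 15

First 14 bases: GTATCTACTTTATA → Tm = 34°C (< 38°C)
First 15 bases: GTATCTACTTTATAC → Tm = 38°C (≥ 38°C)
Each additional base adds 2°C (A/T) or 4°C (G/C), so Tm is non-decreasing in n; n = 15 is the first length to reach 38°C.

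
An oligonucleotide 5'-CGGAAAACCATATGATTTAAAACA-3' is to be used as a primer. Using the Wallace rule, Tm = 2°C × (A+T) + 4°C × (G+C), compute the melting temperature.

62°C

Scanning the sequence gives G=3, C=4, T=5, A=12.
A+T = 17, G+C = 7
Tm = 4·7 + 2·17 = 28 + 34 = 62°C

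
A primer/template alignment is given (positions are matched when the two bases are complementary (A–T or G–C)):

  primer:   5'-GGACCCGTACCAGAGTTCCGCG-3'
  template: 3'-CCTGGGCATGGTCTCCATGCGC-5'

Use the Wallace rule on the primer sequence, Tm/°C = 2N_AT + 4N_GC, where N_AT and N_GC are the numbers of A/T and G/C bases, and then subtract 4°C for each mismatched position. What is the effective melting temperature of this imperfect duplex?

Primer base counts: A=4, T=3, G=7, C=8 → A+T=7, G+C=15
Perfect-match Tm = 2(7) + 4(15) = 14 + 60 = 74°C
Mismatches (positions where the bases are not complementary): 2 (at positions 16, 18)
Effective Tm = 74 − 2×4 = 74 − 8 = 66°C

66°C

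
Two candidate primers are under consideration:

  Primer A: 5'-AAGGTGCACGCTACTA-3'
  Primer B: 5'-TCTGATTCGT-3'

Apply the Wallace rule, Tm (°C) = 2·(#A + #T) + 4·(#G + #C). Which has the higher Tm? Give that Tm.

Primer A: A+T=8, G+C=8 → Tm = 2(8)+4(8) = 48°C
Primer B: A+T=6, G+C=4 → Tm = 2(6)+4(4) = 28°C
48°C vs 28°C → primer A is higher.

Primer A, 48°C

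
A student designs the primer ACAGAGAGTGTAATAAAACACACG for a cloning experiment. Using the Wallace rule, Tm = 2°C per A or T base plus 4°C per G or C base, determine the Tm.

Base counts: T=3, A=12, C=4, G=5
So N_AT = 15 and N_GC = 9.
Tm = 4·9 + 2·15 = 36 + 30 = 66°C

66°C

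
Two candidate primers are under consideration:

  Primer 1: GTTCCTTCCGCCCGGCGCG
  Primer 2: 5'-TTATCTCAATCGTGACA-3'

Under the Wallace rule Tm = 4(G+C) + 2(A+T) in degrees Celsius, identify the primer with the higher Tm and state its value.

Primer 1, 68°C

Primer 1: A+T=4, G+C=15 → Tm = 2(4)+4(15) = 68°C
Primer 2: A+T=11, G+C=6 → Tm = 2(11)+4(6) = 46°C
68°C vs 46°C → primer 1 is higher.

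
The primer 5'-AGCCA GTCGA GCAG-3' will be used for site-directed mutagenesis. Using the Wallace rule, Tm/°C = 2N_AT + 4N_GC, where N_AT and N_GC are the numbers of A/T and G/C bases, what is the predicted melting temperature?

Base counts: C=4, T=1, G=5, A=4
So N_AT = 5 and N_GC = 9.
Tm = 2(5) + 4(9) = 10 + 36 = 46°C

46°C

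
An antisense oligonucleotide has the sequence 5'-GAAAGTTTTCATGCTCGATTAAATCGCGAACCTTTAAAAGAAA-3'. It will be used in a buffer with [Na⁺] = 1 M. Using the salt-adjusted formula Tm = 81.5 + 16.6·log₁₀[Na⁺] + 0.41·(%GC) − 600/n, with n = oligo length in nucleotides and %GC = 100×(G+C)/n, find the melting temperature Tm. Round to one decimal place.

Length n = 43. Counting bases: C=7, T=12, G=7, A=17
G+C = 14, so %GC = 14/43 × 100 = 32.558%
Salt term: 16.6 × (0) = 0
GC term: 0.41 × 32.558 = 13.349; length term: −600/43 = −13.953
Tm = 81.5 + (0) + 13.349 − 13.953 = 80.896 → 80.9°C

80.9°C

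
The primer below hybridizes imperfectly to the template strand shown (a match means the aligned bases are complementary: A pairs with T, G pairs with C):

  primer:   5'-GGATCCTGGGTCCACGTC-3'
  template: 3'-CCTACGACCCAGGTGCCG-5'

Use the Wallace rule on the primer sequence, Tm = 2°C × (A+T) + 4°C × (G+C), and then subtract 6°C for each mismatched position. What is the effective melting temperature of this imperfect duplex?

Primer base counts: A=2, T=4, G=6, C=6 → A+T=6, G+C=12
Perfect-match Tm = 2(6) + 4(12) = 12 + 48 = 60°C
Mismatches (positions where the bases are not complementary): 2 (at positions 5, 17)
Effective Tm = 60 − 2×6 = 60 − 12 = 48°C

48°C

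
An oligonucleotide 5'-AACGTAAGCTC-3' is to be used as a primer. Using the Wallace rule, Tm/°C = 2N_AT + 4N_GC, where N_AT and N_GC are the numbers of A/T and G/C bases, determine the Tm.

32°C

Base counts: C=3, G=2, T=2, A=4
AT pairs contribute 6, GC pairs contribute 5.
Tm = 2×6 + 4×5 = 32°C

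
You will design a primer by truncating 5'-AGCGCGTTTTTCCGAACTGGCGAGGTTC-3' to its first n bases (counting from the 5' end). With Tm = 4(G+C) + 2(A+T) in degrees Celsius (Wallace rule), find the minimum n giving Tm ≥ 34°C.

First 11 bases: AGCGCGTTTTT → Tm = 32°C (< 34°C)
First 12 bases: AGCGCGTTTTTC → Tm = 36°C (≥ 34°C)
Each additional base adds 2°C (A/T) or 4°C (G/C), so Tm is non-decreasing in n; n = 12 is the first length to reach 34°C.

n = 12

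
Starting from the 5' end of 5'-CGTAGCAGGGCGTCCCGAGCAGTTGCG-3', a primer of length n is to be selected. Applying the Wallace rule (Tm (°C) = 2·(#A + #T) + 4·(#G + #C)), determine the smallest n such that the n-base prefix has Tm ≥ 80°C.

First 23 bases: CGTAGCAGGGCGTCCCGAGCAGT → Tm = 78°C (< 80°C)
First 24 bases: CGTAGCAGGGCGTCCCGAGCAGTT → Tm = 80°C (≥ 80°C)
Each additional base adds 2°C (A/T) or 4°C (G/C), so Tm is non-decreasing in n; n = 24 is the first length to reach 80°C.

n = 24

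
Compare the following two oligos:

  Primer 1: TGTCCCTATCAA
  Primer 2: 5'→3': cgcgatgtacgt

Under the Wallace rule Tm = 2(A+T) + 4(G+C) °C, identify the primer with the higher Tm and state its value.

Primer 1: A+T=7, G+C=5 → Tm = 2(7)+4(5) = 34°C
Primer 2: A+T=5, G+C=7 → Tm = 2(5)+4(7) = 38°C
34°C vs 38°C → primer 2 is higher.

Primer 2, 38°C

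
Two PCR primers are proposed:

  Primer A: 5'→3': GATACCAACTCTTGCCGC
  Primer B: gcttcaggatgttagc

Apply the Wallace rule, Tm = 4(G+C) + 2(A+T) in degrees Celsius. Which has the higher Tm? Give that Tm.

Primer A, 56°C

Primer A: A+T=8, G+C=10 → Tm = 2(8)+4(10) = 56°C
Primer B: A+T=8, G+C=8 → Tm = 2(8)+4(8) = 48°C
56°C vs 48°C → primer A is higher.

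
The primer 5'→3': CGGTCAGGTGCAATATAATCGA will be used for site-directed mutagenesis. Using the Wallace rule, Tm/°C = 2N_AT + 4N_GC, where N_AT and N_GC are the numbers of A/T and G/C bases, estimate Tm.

64°C

Base counts: T=5, A=7, G=6, C=4
So N_AT = 12 and N_GC = 10.
Tm = 2(12) + 4(10) = 24 + 40 = 64°C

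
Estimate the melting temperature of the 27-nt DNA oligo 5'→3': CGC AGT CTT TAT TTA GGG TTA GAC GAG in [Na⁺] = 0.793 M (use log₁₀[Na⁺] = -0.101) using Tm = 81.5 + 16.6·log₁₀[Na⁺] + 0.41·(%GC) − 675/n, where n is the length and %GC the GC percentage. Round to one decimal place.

Length n = 27. Counting bases: T=9, C=4, A=6, G=8
G+C = 12, so %GC = 12/27 × 100 = 44.444%
Salt term: 16.6 × (-0.101) = -1.677
GC term: 0.41 × 44.444 = 18.222; length term: −675/27 = −25
Tm = 81.5 + (-1.677) + 18.222 − 25 = 73.045 → 73.0°C

73.0°C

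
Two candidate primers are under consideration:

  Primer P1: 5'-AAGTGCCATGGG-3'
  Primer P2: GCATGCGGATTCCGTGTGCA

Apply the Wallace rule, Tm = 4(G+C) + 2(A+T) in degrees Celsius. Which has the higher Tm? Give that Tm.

Primer P2, 64°C

Primer P1: A+T=5, G+C=7 → Tm = 2(5)+4(7) = 38°C
Primer P2: A+T=8, G+C=12 → Tm = 2(8)+4(12) = 64°C
38°C vs 64°C → primer P2 is higher.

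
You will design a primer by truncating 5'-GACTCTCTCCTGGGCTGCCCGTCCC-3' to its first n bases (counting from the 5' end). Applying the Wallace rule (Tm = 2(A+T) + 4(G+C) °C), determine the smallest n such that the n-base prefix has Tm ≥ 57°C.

n = 18

First 17 bases: GACTCTCTCCTGGGCTG → Tm = 56°C (< 57°C)
First 18 bases: GACTCTCTCCTGGGCTGC → Tm = 60°C (≥ 57°C)
Since every base adds ≥2°C, Tm only increases with n, so the threshold is first crossed at n = 18.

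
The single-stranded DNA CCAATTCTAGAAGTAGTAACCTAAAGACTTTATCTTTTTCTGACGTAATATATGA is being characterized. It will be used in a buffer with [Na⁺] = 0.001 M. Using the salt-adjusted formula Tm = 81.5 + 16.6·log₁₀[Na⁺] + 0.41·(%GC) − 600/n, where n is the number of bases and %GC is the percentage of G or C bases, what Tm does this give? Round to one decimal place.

32.7°C

Length n = 55. Scanning the sequence gives G=7, A=19, C=9, T=20.
G+C = 16, so %GC = 16/55 × 100 = 29.091%
Salt term: 16.6 × (-3) = -49.8
GC term: 0.41 × 29.091 = 11.927; length term: −600/55 = −10.909
Tm = 81.5 + (-49.8) + 11.927 − 10.909 = 32.718 → 32.7°C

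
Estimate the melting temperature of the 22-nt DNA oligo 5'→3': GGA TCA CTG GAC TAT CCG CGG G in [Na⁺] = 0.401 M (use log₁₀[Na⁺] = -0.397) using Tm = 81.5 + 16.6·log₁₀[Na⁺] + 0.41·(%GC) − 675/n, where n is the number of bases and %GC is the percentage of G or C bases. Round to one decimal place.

Length n = 22. Base counts: A=4, T=4, C=6, G=8
G+C = 14, so %GC = 14/22 × 100 = 63.636%
Salt term: 16.6 × (-0.397) = -6.59
GC term: 0.41 × 63.636 = 26.091; length term: −675/22 = −30.682
Tm = 81.5 + (-6.59) + 26.091 − 30.682 = 70.319 → 70.3°C

70.3°C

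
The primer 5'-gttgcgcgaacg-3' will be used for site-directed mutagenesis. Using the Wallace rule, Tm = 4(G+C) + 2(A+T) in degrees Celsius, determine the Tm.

40°C

Counting bases: C=3, G=5, A=2, T=2
AT pairs contribute 4, GC pairs contribute 8.
Tm = 2(4) + 4(8) = 8 + 32 = 40°C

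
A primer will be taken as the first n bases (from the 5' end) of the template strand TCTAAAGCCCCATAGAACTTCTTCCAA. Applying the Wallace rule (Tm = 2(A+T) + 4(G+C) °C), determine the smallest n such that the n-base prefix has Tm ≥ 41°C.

First 14 bases: TCTAAAGCCCCATA → Tm = 40°C (< 41°C)
First 15 bases: TCTAAAGCCCCATAG → Tm = 44°C (≥ 41°C)
Since every base adds ≥2°C, Tm only increases with n, so the threshold is first crossed at n = 15.

n = 15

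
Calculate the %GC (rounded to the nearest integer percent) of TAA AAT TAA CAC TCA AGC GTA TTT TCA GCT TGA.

30%

Scanning the sequence gives G=4, C=6, T=11, A=12.
G+C = 4 + 6 = 10 out of 33 bases
%GC = 10/33 × 100 = 30.3% ≈ 30%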